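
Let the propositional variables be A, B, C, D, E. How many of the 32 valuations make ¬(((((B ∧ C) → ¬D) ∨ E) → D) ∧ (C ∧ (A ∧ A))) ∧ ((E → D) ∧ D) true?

12

Initial set: {(¬(((((B ∧ C) → ¬D) ∨ E) → D) ∧ (C ∧ (A ∧ A))) ∧ ((E → D) ∧ D))}.
(¬(((((B ∧ C) → ¬D) ∨ E) → D) ∧ (C ∧ (A ∧ A))) ∧ ((E → D) ∧ D)): α-rule — add ¬(((((B ∧ C) → ¬D) ∨ E) → D) ∧ (C ∧ (A ∧ A))), ((E → D) ∧ D).
((E → D) ∧ D): α-rule — add (E → D), D.
¬(((((B ∧ C) → ¬D) ∨ E) → D) ∧ (C ∧ (A ∧ A))): β-rule — branch into ¬((((B ∧ C) → ¬D) ∨ E) → D)  //  ¬(C ∧ (A ∧ A)).
  branch 1 (add ¬((((B ∧ C) → ¬D) ∨ E) → D)):
    ¬((((B ∧ C) → ¬D) ∨ E) → D): α-rule — add (((B ∧ C) → ¬D) ∨ E), ¬D.
    × closes — contains both D and ¬D.
  branch 2 (add ¬(C ∧ (A ∧ A))):
    (E → D): β-rule — branch into ¬E  //  D.
      branch 2.1 (add ¬E):
        ¬(C ∧ (A ∧ A)): β-rule — branch into ¬C  //  ¬(A ∧ A).
          branch 2.1.1 (add ¬C):
            ○ open, literals {C=0, D=1, E=0}.
          branch 2.1.2 (add ¬(A ∧ A)):
            ¬(A ∧ A): β-rule — branch into ¬A  //  ¬A.
              branch 2.1.2.1 (add ¬A):
                ○ open, literals {A=0, D=1, E=0}.
              branch 2.1.2.2 (add ¬A):
                ○ open, literals {A=0, D=1, E=0}.
      branch 2.2 (add D):
        ¬(C ∧ (A ∧ A)): β-rule — branch into ¬C  //  ¬(A ∧ A).
          branch 2.2.1 (add ¬C):
            ○ open, literals {C=0, D=1}.
          branch 2.2.2 (add ¬(A ∧ A)):
            ¬(A ∧ A): β-rule — branch into ¬A  //  ¬A.
              branch 2.2.2.1 (add ¬A):
                ○ open, literals {A=0, D=1}.
              branch 2.2.2.2 (add ¬A):
                ○ open, literals {A=0, D=1}.
1 branch closed, 6 open.
Each open branch fixes some atoms; the unmentioned ones are free. Counting distinct full assignments: branch {C=0, D=1, E=0} (A, B) contributes 4 new; branch {A=0, D=1, E=0} (B, C) contributes 2 new; branch {A=0, D=1, E=0} (B, C) contributes 0 new; branch {C=0, D=1} (A, B, E) contributes 4 new; branch {A=0, D=1} (B, C, E) contributes 2 new; branch {A=0, D=1} (B, C, E) contributes 0 new. Total: 12.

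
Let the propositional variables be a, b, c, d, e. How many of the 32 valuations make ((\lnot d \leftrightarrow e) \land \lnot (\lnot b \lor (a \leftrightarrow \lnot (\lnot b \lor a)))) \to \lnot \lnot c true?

Initial set: {(((\lnot d \leftrightarrow e) \land \lnot (\lnot b \lor (a \leftrightarrow \lnot (\lnot b \lor a)))) \to \lnot \lnot c)}.
(((\lnot d \leftrightarrow e) \land \lnot (\lnot b \lor (a \leftrightarrow \lnot (\lnot b \lor a)))) \to \lnot \lnot c): β-rule — branch into \lnot ((\lnot d \leftrightarrow e) \land \lnot (\lnot b \lor (a \leftrightarrow \lnot (\lnot b \lor a))))  //  \lnot \lnot c.
  branch 1 (add \lnot ((\lnot d \leftrightarrow e) \land \lnot (\lnot b \lor (a \leftrightarrow \lnot (\lnot b \lor a))))):
    \lnot ((\lnot d \leftrightarrow e) \land \lnot (\lnot b \lor (a \leftrightarrow \lnot (\lnot b \lor a)))): β-rule — branch into \lnot (\lnot d \leftrightarrow e)  //  \lnot \lnot (\lnot b \lor (a \leftrightarrow \lnot (\lnot b \lor a))).
      branch 1.1 (add \lnot (\lnot d \leftrightarrow e)):
        \lnot (\lnot d \leftrightarrow e): β-rule — branch into \lnot d, \lnot e  //  \lnot \lnot d, e.
          branch 1.1.1 (add \lnot d, \lnot e):
            ○ open, literals {d=F, e=F}.
          branch 1.1.2 (add \lnot \lnot d, e):
            ○ open, literals {d=T, e=T}.
      branch 1.2 (add \lnot \lnot (\lnot b \lor (a \leftrightarrow \lnot (\lnot b \lor a)))):
        \lnot \lnot (\lnot b \lor (a \leftrightarrow \lnot (\lnot b \lor a))): β-rule — branch into \lnot b  //  (a \leftrightarrow \lnot (\lnot b \lor a)).
          branch 1.2.1 (add \lnot b):
            ○ open, literals {b=F}.
          branch 1.2.2 (add (a \leftrightarrow \lnot (\lnot b \lor a))):
            (a \leftrightarrow \lnot (\lnot b \lor a)): β-rule — branch into a, \lnot (\lnot b \lor a)  //  \lnot a, \lnot \lnot (\lnot b \lor a).
              branch 1.2.2.1 (add a, \lnot (\lnot b \lor a)):
                \lnot (\lnot b \lor a): α-rule — add \lnot \lnot b, \lnot a.
                × closes — contains both a and \lnot a.
              branch 1.2.2.2 (add \lnot a, \lnot \lnot (\lnot b \lor a)):
                \lnot \lnot (\lnot b \lor a): β-rule — branch into \lnot b  //  a.
                  branch 1.2.2.2.1 (add \lnot b):
                    ○ open, literals {a=F, b=F}.
                  branch 1.2.2.2.2 (add a):
                    × closes — contains both a and \lnot a.
  branch 2 (add \lnot \lnot c):
    \lnot \lnot c: drop double negation, giving c.
    ○ open, literals {c=T}.
2 branches closed, 5 open.
Each open branch fixes some atoms; the unmentioned ones are free. Counting distinct full assignments: branch {d=F, e=F} (a, b, c) contributes 8 new; branch {d=T, e=T} (a, b, c) contributes 8 new; branch {b=F} (a, c, d, e) contributes 8 new; branch {a=F, b=F} (c, d, e) contributes 0 new; branch {c=T} (a, b, d, e) contributes 4 new. Total: 28.

28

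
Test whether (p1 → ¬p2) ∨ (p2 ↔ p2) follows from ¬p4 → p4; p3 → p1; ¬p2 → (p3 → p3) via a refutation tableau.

Yes

Initial set: {(¬p4 → p4); (p3 → p1); (¬p2 → (p3 → p3)); ¬((p1 → ¬p2) ∨ (p2 ↔ p2))}.
¬((p1 → ¬p2) ∨ (p2 ↔ p2)): α-rule — add ¬(p1 → ¬p2), ¬(p2 ↔ p2).
¬(p1 → ¬p2): α-rule — add p1, ¬¬p2.
(¬p4 → p4): β-rule — branch into ¬¬p4  //  p4.
  branch 1 (add ¬¬p4):
    (p3 → p1): β-rule — branch into ¬p3  //  p1.
      branch 1.1 (add ¬p3):
        (¬p2 → (p3 → p3)): β-rule — branch into ¬¬p2  //  (p3 → p3).
          branch 1.1.1 (add ¬¬p2):
            ¬(p2 ↔ p2): β-rule — branch into p2, ¬p2  //  ¬p2, p2.
              branch 1.1.1.1 (add p2, ¬p2):
                × closes — contains both p2 and ¬p2.
              branch 1.1.1.2 (add ¬p2, p2):
                × closes — contains both p2 and ¬p2.
          branch 1.1.2 (add (p3 → p3)):
            ¬(p2 ↔ p2): β-rule — branch into p2, ¬p2  //  ¬p2, p2.
              branch 1.1.2.1 (add p2, ¬p2):
                × closes — contains both p2 and ¬p2.
              branch 1.1.2.2 (add ¬p2, p2):
                × closes — contains both p2 and ¬p2.
      branch 1.2 (add p1):
        (¬p2 → (p3 → p3)): β-rule — branch into ¬¬p2  //  (p3 → p3).
          branch 1.2.1 (add ¬¬p2):
            ¬(p2 ↔ p2): β-rule — branch into p2, ¬p2  //  ¬p2, p2.
              branch 1.2.1.1 (add p2, ¬p2):
                × closes — contains both p2 and ¬p2.
              branch 1.2.1.2 (add ¬p2, p2):
                × closes — contains both p2 and ¬p2.
          branch 1.2.2 (add (p3 → p3)):
            ¬(p2 ↔ p2): β-rule — branch into p2, ¬p2  //  ¬p2, p2.
              branch 1.2.2.1 (add p2, ¬p2):
                × closes — contains both p2 and ¬p2.
              branch 1.2.2.2 (add ¬p2, p2):
                × closes — contains both p2 and ¬p2.
  branch 2 (add p4):
    (p3 → p1): β-rule — branch into ¬p3  //  p1.
      branch 2.1 (add ¬p3):
        (¬p2 → (p3 → p3)): β-rule — branch into ¬¬p2  //  (p3 → p3).
          branch 2.1.1 (add ¬¬p2):
            ¬(p2 ↔ p2): β-rule — branch into p2, ¬p2  //  ¬p2, p2.
              branch 2.1.1.1 (add p2, ¬p2):
                × closes — contains both p2 and ¬p2.
              branch 2.1.1.2 (add ¬p2, p2):
                × closes — contains both p2 and ¬p2.
          branch 2.1.2 (add (p3 → p3)):
            ¬(p2 ↔ p2): β-rule — branch into p2, ¬p2  //  ¬p2, p2.
              branch 2.1.2.1 (add p2, ¬p2):
                × closes — contains both p2 and ¬p2.
              branch 2.1.2.2 (add ¬p2, p2):
                × closes — contains both p2 and ¬p2.
      branch 2.2 (add p1):
        (¬p2 → (p3 → p3)): β-rule — branch into ¬¬p2  //  (p3 → p3).
          branch 2.2.1 (add ¬¬p2):
            ¬(p2 ↔ p2): β-rule — branch into p2, ¬p2  //  ¬p2, p2.
              branch 2.2.1.1 (add p2, ¬p2):
                × closes — contains both p2 and ¬p2.
              branch 2.2.1.2 (add ¬p2, p2):
                × closes — contains both p2 and ¬p2.
          branch 2.2.2 (add (p3 → p3)):
            ¬(p2 ↔ p2): β-rule — branch into p2, ¬p2  //  ¬p2, p2.
              branch 2.2.2.1 (add p2, ¬p2):
                × closes — contains both p2 and ¬p2.
              branch 2.2.2.2 (add ¬p2, p2):
                × closes — contains both p2 and ¬p2.
All 16 branches close.
Every branch closed, so the premises entail the conclusion.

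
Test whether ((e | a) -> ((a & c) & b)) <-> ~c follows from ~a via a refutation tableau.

No

Initial set: {~a; ~(((e | a) -> ((a & c) & b)) <-> ~c)}.
~(((e | a) -> ((a & c) & b)) <-> ~c): β-rule — branch into ((e | a) -> ((a & c) & b)), ~~c  //  ~((e | a) -> ((a & c) & b)), ~c.
  branch 1 (add ((e | a) -> ((a & c) & b)), ~~c):
    ((e | a) -> ((a & c) & b)): β-rule — branch into ~(e | a)  //  ((a & c) & b).
      branch 1.1 (add ~(e | a)):
        ~(e | a): α-rule — add ~e, ~a.
        ○ open, literals {a=F, c=T, e=F}.
      branch 1.2 (add ((a & c) & b)):
        ((a & c) & b): α-rule — add (a & c), b.
        (a & c): α-rule — add a, c.
        × closes — contains both a and ~a.
  branch 2 (add ~((e | a) -> ((a & c) & b)), ~c):
    ~((e | a) -> ((a & c) & b)): α-rule — add (e | a), ~((a & c) & b).
    (e | a): β-rule — branch into e  //  a.
      branch 2.1 (add e):
        ~((a & c) & b): β-rule — branch into ~(a & c)  //  ~b.
          branch 2.1.1 (add ~(a & c)):
            ~(a & c): β-rule — branch into ~a  //  ~c.
              branch 2.1.1.1 (add ~a):
                ○ open, literals {a=F, c=F, e=T}.
              branch 2.1.1.2 (add ~c):
                ○ open, literals {a=F, c=F, e=T}.
          branch 2.1.2 (add ~b):
            ○ open, literals {a=F, b=F, c=F, e=T}.
      branch 2.2 (add a):
        × closes — contains both a and ~a.
2 branches closed, 4 open.
An open branch gives a countermodel: a=F, c=T, e=F (unmentioned atoms arbitrary); the premises hold there but the conclusion fails.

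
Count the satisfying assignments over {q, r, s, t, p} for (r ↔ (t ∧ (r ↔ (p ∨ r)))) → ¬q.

22

Initial set: {T ((r ↔ (t ∧ (r ↔ (p ∨ r)))) → ¬q)}.
T ((r ↔ (t ∧ (r ↔ (p ∨ r)))) → ¬q): β-rule — branch into F (r ↔ (t ∧ (r ↔ (p ∨ r))))  //  T ¬q.
  branch 1 (add F (r ↔ (t ∧ (r ↔ (p ∨ r))))):
    F (r ↔ (t ∧ (r ↔ (p ∨ r)))): β-rule — branch into T r, F (t ∧ (r ↔ (p ∨ r)))  //  F r, T (t ∧ (r ↔ (p ∨ r))).
      branch 1.1 (add T r, F (t ∧ (r ↔ (p ∨ r)))):
        F (t ∧ (r ↔ (p ∨ r))): β-rule — branch into F t  //  F (r ↔ (p ∨ r)).
          branch 1.1.1 (add F t):
            ○ open, literals {r=1, t=0}.
          branch 1.1.2 (add F (r ↔ (p ∨ r))):
            F (r ↔ (p ∨ r)): β-rule — branch into T r, F (p ∨ r)  //  F r, T (p ∨ r).
              branch 1.1.2.1 (add T r, F (p ∨ r)):
                F (p ∨ r): α-rule — add F p, F r.
                × closes — contains both r and ¬r.
              branch 1.1.2.2 (add F r, T (p ∨ r)):
                × closes — contains both r and ¬r.
      branch 1.2 (add F r, T (t ∧ (r ↔ (p ∨ r)))):
        T (t ∧ (r ↔ (p ∨ r))): α-rule — add T t, T (r ↔ (p ∨ r)).
        T (r ↔ (p ∨ r)): β-rule — branch into T r, T (p ∨ r)  //  F r, F (p ∨ r).
          branch 1.2.1 (add T r, T (p ∨ r)):
            × closes — contains both r and ¬r.
          branch 1.2.2 (add F r, F (p ∨ r)):
            F (p ∨ r): α-rule — add F p, F r.
            ○ open, literals {p=0, r=0, t=1}.
  branch 2 (add T ¬q):
    ○ open, literals {q=0}.
3 branches closed, 3 open.
Each open branch fixes some atoms; the unmentioned ones are free. Counting distinct full assignments: branch {r=1, t=0} (q, s, p) contributes 8 new; branch {p=0, r=0, t=1} (q, s) contributes 4 new; branch {q=0} (r, s, t, p) contributes 10 new. Total: 22.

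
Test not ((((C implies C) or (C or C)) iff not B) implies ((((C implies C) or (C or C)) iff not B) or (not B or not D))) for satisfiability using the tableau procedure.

Unsatisfiable

Initial set: {not ((((C implies C) or (C or C)) iff not B) implies ((((C implies C) or (C or C)) iff not B) or (not B or not D)))}.
not ((((C implies C) or (C or C)) iff not B) implies ((((C implies C) or (C or C)) iff not B) or (not B or not D))): α-rule — add (((C implies C) or (C or C)) iff not B), not ((((C implies C) or (C or C)) iff not B) or (not B or not D)).
not ((((C implies C) or (C or C)) iff not B) or (not B or not D)): α-rule — add not (((C implies C) or (C or C)) iff not B), not (not B or not D).
not (not B or not D): α-rule — add not not B, not not D.
(((C implies C) or (C or C)) iff not B): β-rule — branch into ((C implies C) or (C or C)), not B  //  not ((C implies C) or (C or C)), not not B.
  branch 1 (add ((C implies C) or (C or C)), not B):
    × closes — contains both B and not B.
  branch 2 (add not ((C implies C) or (C or C)), not not B):
    not ((C implies C) or (C or C)): α-rule — add not (C implies C), not (C or C).
    not (C implies C): α-rule — add C, not C.
    × closes — contains both C and not C.
All 2 branches close.
Every branch closed; the formula is unsatisfiable.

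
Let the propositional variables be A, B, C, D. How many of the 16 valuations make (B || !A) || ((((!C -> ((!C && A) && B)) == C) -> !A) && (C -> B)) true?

12

Initial set: {((B || !A) || ((((!C -> ((!C && A) && B)) == C) -> !A) && (C -> B)))}.
((B || !A) || ((((!C -> ((!C && A) && B)) == C) -> !A) && (C -> B))): β-rule — branch into (B || !A)  //  ((((!C -> ((!C && A) && B)) == C) -> !A) && (C -> B)).
  branch 1 (add (B || !A)):
    (B || !A): β-rule — branch into B  //  !A.
      branch 1.1 (add B):
        ○ open, literals {B=T}.
      branch 1.2 (add !A):
        ○ open, literals {A=F}.
  branch 2 (add ((((!C -> ((!C && A) && B)) == C) -> !A) && (C -> B))):
    ((((!C -> ((!C && A) && B)) == C) -> !A) && (C -> B)): α-rule — add (((!C -> ((!C && A) && B)) == C) -> !A), (C -> B).
    (((!C -> ((!C && A) && B)) == C) -> !A): β-rule — branch into !((!C -> ((!C && A) && B)) == C)  //  !A.
      branch 2.1 (add !((!C -> ((!C && A) && B)) == C)):
        (C -> B): β-rule — branch into !C  //  B.
          branch 2.1.1 (add !C):
            !((!C -> ((!C && A) && B)) == C): β-rule — branch into (!C -> ((!C && A) && B)), !C  //  !(!C -> ((!C && A) && B)), C.
              branch 2.1.1.1 (add (!C -> ((!C && A) && B)), !C):
                (!C -> ((!C && A) && B)): β-rule — branch into !!C  //  ((!C && A) && B).
                  branch 2.1.1.1.1 (add !!C):
                    × closes — contains both C and !C.
                  branch 2.1.1.1.2 (add ((!C && A) && B)):
                    ((!C && A) && B): α-rule — add (!C && A), B.
                    (!C && A): α-rule — add !C, A.
                    ○ open, literals {A=T, B=T, C=F}.
              branch 2.1.1.2 (add !(!C -> ((!C && A) && B)), C):
                × closes — contains both C and !C.
          branch 2.1.2 (add B):
            !((!C -> ((!C && A) && B)) == C): β-rule — branch into (!C -> ((!C && A) && B)), !C  //  !(!C -> ((!C && A) && B)), C.
              branch 2.1.2.1 (add (!C -> ((!C && A) && B)), !C):
                (!C -> ((!C && A) && B)): β-rule — branch into !!C  //  ((!C && A) && B).
                  branch 2.1.2.1.1 (add !!C):
                    × closes — contains both C and !C.
                  branch 2.1.2.1.2 (add ((!C && A) && B)):
                    ((!C && A) && B): α-rule — add (!C && A), B.
                    (!C && A): α-rule — add !C, A.
                    ○ open, literals {A=T, B=T, C=F}.
              branch 2.1.2.2 (add !(!C -> ((!C && A) && B)), C):
                !(!C -> ((!C && A) && B)): α-rule — add !C, !((!C && A) && B).
                × closes — contains both C and !C.
      branch 2.2 (add !A):
        (C -> B): β-rule — branch into !C  //  B.
          branch 2.2.1 (add !C):
            ○ open, literals {A=F, C=F}.
          branch 2.2.2 (add B):
            ○ open, literals {A=F, B=T}.
4 branches closed, 6 open.
Each open branch fixes some atoms; the unmentioned ones are free. Counting distinct full assignments: branch {B=T} (A, C, D) contributes 8 new; branch {A=F} (B, C, D) contributes 4 new; branch {A=T, B=T, C=F} (D) contributes 0 new; branch {A=T, B=T, C=F} (D) contributes 0 new; branch {A=F, C=F} (B, D) contributes 0 new; branch {A=F, B=T} (C, D) contributes 0 new. Total: 12.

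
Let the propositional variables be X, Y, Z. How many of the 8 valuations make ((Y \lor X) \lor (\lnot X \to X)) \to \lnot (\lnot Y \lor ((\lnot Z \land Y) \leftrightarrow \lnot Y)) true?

4

Initial set: {T (((Y \lor X) \lor (\lnot X \to X)) \to \lnot (\lnot Y \lor ((\lnot Z \land Y) \leftrightarrow \lnot Y)))}.
T (((Y \lor X) \lor (\lnot X \to X)) \to \lnot (\lnot Y \lor ((\lnot Z \land Y) \leftrightarrow \lnot Y))): β-rule — branch into F ((Y \lor X) \lor (\lnot X \to X))  //  T \lnot (\lnot Y \lor ((\lnot Z \land Y) \leftrightarrow \lnot Y)).
  branch 1 (add F ((Y \lor X) \lor (\lnot X \to X))):
    F ((Y \lor X) \lor (\lnot X \to X)): α-rule — add F (Y \lor X), F (\lnot X \to X).
    F (Y \lor X): α-rule — add F Y, F X.
    F (\lnot X \to X): α-rule — add T \lnot X, F X.
    ○ open, literals {X=false, Y=false}.
  branch 2 (add T \lnot (\lnot Y \lor ((\lnot Z \land Y) \leftrightarrow \lnot Y))):
    T \lnot (\lnot Y \lor ((\lnot Z \land Y) \leftrightarrow \lnot Y)): α-rule — add F \lnot Y, F ((\lnot Z \land Y) \leftrightarrow \lnot Y).
    F ((\lnot Z \land Y) \leftrightarrow \lnot Y): β-rule — branch into T (\lnot Z \land Y), F \lnot Y  //  F (\lnot Z \land Y), T \lnot Y.
      branch 2.1 (add T (\lnot Z \land Y), F \lnot Y):
        T (\lnot Z \land Y): α-rule — add T \lnot Z, T Y.
        ○ open, literals {Y=true, Z=false}.
      branch 2.2 (add F (\lnot Z \land Y), T \lnot Y):
        × closes — contains both Y and \lnot Y.
1 branch closed, 2 open.
Each open branch fixes some atoms; the unmentioned ones are free. Counting distinct full assignments: branch {X=false, Y=false} (Z) contributes 2 new; branch {Y=true, Z=false} (X) contributes 2 new. Total: 4.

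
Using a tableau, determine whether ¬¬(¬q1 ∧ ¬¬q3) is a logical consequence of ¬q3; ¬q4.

No

Initial set: {¬q3; ¬q4; ¬¬¬(¬q1 ∧ ¬¬q3)}.
¬¬¬(¬q1 ∧ ¬¬q3): drop double negation, giving ¬(¬q1 ∧ ¬¬q3).
¬(¬q1 ∧ ¬¬q3): β-rule — branch into ¬¬q1  //  ¬¬¬q3.
  branch 1 (add ¬¬q1):
    ○ open, literals {q1=T, q3=F, q4=F}.
  branch 2 (add ¬¬¬q3):
    ¬¬¬q3: drop double negation, giving ¬q3.
    ○ open, literals {q3=F, q4=F}.
0 branches closed, 2 open.
An open branch gives a countermodel: q1=T, q3=F, q4=F (unmentioned atoms arbitrary); the premises hold there but the conclusion fails.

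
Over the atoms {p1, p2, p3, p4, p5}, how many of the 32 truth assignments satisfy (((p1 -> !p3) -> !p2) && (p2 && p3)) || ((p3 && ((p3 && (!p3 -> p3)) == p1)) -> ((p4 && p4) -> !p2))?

Initial set: {((((p1 -> !p3) -> !p2) && (p2 && p3)) || ((p3 && ((p3 && (!p3 -> p3)) == p1)) -> ((p4 && p4) -> !p2)))}.
((((p1 -> !p3) -> !p2) && (p2 && p3)) || ((p3 && ((p3 && (!p3 -> p3)) == p1)) -> ((p4 && p4) -> !p2))): β-rule — branch into (((p1 -> !p3) -> !p2) && (p2 && p3))  //  ((p3 && ((p3 && (!p3 -> p3)) == p1)) -> ((p4 && p4) -> !p2)).
  branch 1 (add (((p1 -> !p3) -> !p2) && (p2 && p3))):
    (((p1 -> !p3) -> !p2) && (p2 && p3)): α-rule — add ((p1 -> !p3) -> !p2), (p2 && p3).
    (p2 && p3): α-rule — add p2, p3.
    ((p1 -> !p3) -> !p2): β-rule — branch into !(p1 -> !p3)  //  !p2.
      branch 1.1 (add !(p1 -> !p3)):
        !(p1 -> !p3): α-rule — add p1, !!p3.
        ○ open, literals {p1=T, p2=T, p3=T}.
      branch 1.2 (add !p2):
        × closes — contains both p2 and !p2.
  branch 2 (add ((p3 && ((p3 && (!p3 -> p3)) == p1)) -> ((p4 && p4) -> !p2))):
    ((p3 && ((p3 && (!p3 -> p3)) == p1)) -> ((p4 && p4) -> !p2)): β-rule — branch into !(p3 && ((p3 && (!p3 -> p3)) == p1))  //  ((p4 && p4) -> !p2).
      branch 2.1 (add !(p3 && ((p3 && (!p3 -> p3)) == p1))):
        !(p3 && ((p3 && (!p3 -> p3)) == p1)): β-rule — branch into !p3  //  !((p3 && (!p3 -> p3)) == p1).
          branch 2.1.1 (add !p3):
            ○ open, literals {p3=F}.
          branch 2.1.2 (add !((p3 && (!p3 -> p3)) == p1)):
            !((p3 && (!p3 -> p3)) == p1): β-rule — branch into (p3 && (!p3 -> p3)), !p1  //  !(p3 && (!p3 -> p3)), p1.
              branch 2.1.2.1 (add (p3 && (!p3 -> p3)), !p1):
                (p3 && (!p3 -> p3)): α-rule — add p3, (!p3 -> p3).
                (!p3 -> p3): β-rule — branch into !!p3  //  p3.
                  branch 2.1.2.1.1 (add !!p3):
                    ○ open, literals {p1=F, p3=T}.
                  branch 2.1.2.1.2 (add p3):
                    ○ open, literals {p1=F, p3=T}.
              branch 2.1.2.2 (add !(p3 && (!p3 -> p3)), p1):
                !(p3 && (!p3 -> p3)): β-rule — branch into !p3  //  !(!p3 -> p3).
                  branch 2.1.2.2.1 (add !p3):
                    ○ open, literals {p1=T, p3=F}.
                  branch 2.1.2.2.2 (add !(!p3 -> p3)):
                    !(!p3 -> p3): α-rule — add !p3, !p3.
                    ○ open, literals {p1=T, p3=F}.
      branch 2.2 (add ((p4 && p4) -> !p2)):
        ((p4 && p4) -> !p2): β-rule — branch into !(p4 && p4)  //  !p2.
          branch 2.2.1 (add !(p4 && p4)):
            !(p4 && p4): β-rule — branch into !p4  //  !p4.
              branch 2.2.1.1 (add !p4):
                ○ open, literals {p4=F}.
              branch 2.2.1.2 (add !p4):
                ○ open, literals {p4=F}.
          branch 2.2.2 (add !p2):
            ○ open, literals {p2=F}.
1 branch closed, 9 open.
Each open branch fixes some atoms; the unmentioned ones are free. Counting distinct full assignments: branch {p1=T, p2=T, p3=T} (p4, p5) contributes 4 new; branch {p3=F} (p1, p2, p4, p5) contributes 16 new; branch {p1=F, p3=T} (p2, p4, p5) contributes 8 new; branch {p1=F, p3=T} (p2, p4, p5) contributes 0 new; branch {p1=T, p3=F} (p2, p4, p5) contributes 0 new; branch {p1=T, p3=F} (p2, p4, p5) contributes 0 new; branch {p4=F} (p1, p2, p3, p5) contributes 2 new; branch {p4=F} (p1, p2, p3, p5) contributes 0 new; branch {p2=F} (p1, p3, p4, p5) contributes 2 new. Total: 32.

32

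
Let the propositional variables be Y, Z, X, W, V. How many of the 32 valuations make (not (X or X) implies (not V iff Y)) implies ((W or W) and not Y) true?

14

Initial set: {((not (X or X) implies (not V iff Y)) implies ((W or W) and not Y))}.
((not (X or X) implies (not V iff Y)) implies ((W or W) and not Y)): β-rule — branch into not (not (X or X) implies (not V iff Y))  //  ((W or W) and not Y).
  branch 1 (add not (not (X or X) implies (not V iff Y))):
    not (not (X or X) implies (not V iff Y)): α-rule — add not (X or X), not (not V iff Y).
    not (X or X): α-rule — add not X, not X.
    not (not V iff Y): β-rule — branch into not V, not Y  //  not not V, Y.
      branch 1.1 (add not V, not Y):
        ○ open, literals {V=F, X=F, Y=F}.
      branch 1.2 (add not not V, Y):
        ○ open, literals {V=T, X=F, Y=T}.
  branch 2 (add ((W or W) and not Y)):
    ((W or W) and not Y): α-rule — add (W or W), not Y.
    (W or W): β-rule — branch into W  //  W.
      branch 2.1 (add W):
        ○ open, literals {W=T, Y=F}.
      branch 2.2 (add W):
        ○ open, literals {W=T, Y=F}.
0 branches closed, 4 open.
Each open branch fixes some atoms; the unmentioned ones are free. Counting distinct full assignments: branch {V=F, X=F, Y=F} (Z, W) contributes 4 new; branch {V=T, X=F, Y=T} (Z, W) contributes 4 new; branch {W=T, Y=F} (Z, X, V) contributes 6 new; branch {W=T, Y=F} (Z, X, V) contributes 0 new. Total: 14.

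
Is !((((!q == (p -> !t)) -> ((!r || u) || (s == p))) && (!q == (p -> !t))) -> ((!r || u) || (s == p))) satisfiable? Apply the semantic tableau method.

Initial set: {!((((!q == (p -> !t)) -> ((!r || u) || (s == p))) && (!q == (p -> !t))) -> ((!r || u) || (s == p)))}.
!((((!q == (p -> !t)) -> ((!r || u) || (s == p))) && (!q == (p -> !t))) -> ((!r || u) || (s == p))): α-rule — add (((!q == (p -> !t)) -> ((!r || u) || (s == p))) && (!q == (p -> !t))), !((!r || u) || (s == p)).
(((!q == (p -> !t)) -> ((!r || u) || (s == p))) && (!q == (p -> !t))): α-rule — add ((!q == (p -> !t)) -> ((!r || u) || (s == p))), (!q == (p -> !t)).
!((!r || u) || (s == p)): α-rule — add !(!r || u), !(s == p).
!(!r || u): α-rule — add !!r, !u.
((!q == (p -> !t)) -> ((!r || u) || (s == p))): β-rule — branch into !(!q == (p -> !t))  //  ((!r || u) || (s == p)).
  branch 1 (add !(!q == (p -> !t))):
    (!q == (p -> !t)): β-rule — branch into !q, (p -> !t)  //  !!q, !(p -> !t).
      branch 1.1 (add !q, (p -> !t)):
        !(s == p): β-rule — branch into s, !p  //  !s, p.
          branch 1.1.1 (add s, !p):
            !(!q == (p -> !t)): β-rule — branch into !q, !(p -> !t)  //  !!q, (p -> !t).
              branch 1.1.1.1 (add !q, !(p -> !t)):
                !(p -> !t): α-rule — add p, !!t.
                × closes — contains both p and !p.
              branch 1.1.1.2 (add !!q, (p -> !t)):
                × closes — contains both q and !q.
          branch 1.1.2 (add !s, p):
            !(!q == (p -> !t)): β-rule — branch into !q, !(p -> !t)  //  !!q, (p -> !t).
              branch 1.1.2.1 (add !q, !(p -> !t)):
                !(p -> !t): α-rule — add p, !!t.
                (p -> !t): β-rule — branch into !p  //  !t.
                  branch 1.1.2.1.1 (add !p):
                    × closes — contains both p and !p.
                  branch 1.1.2.1.2 (add !t):
                    × closes — contains both t and !t.
              branch 1.1.2.2 (add !!q, (p -> !t)):
                × closes — contains both q and !q.
      branch 1.2 (add !!q, !(p -> !t)):
        !(p -> !t): α-rule — add p, !!t.
        !(s == p): β-rule — branch into s, !p  //  !s, p.
          branch 1.2.1 (add s, !p):
            × closes — contains both p and !p.
          branch 1.2.2 (add !s, p):
            !(!q == (p -> !t)): β-rule — branch into !q, !(p -> !t)  //  !!q, (p -> !t).
              branch 1.2.2.1 (add !q, !(p -> !t)):
                × closes — contains both q and !q.
              branch 1.2.2.2 (add !!q, (p -> !t)):
                (p -> !t): β-rule — branch into !p  //  !t.
                  branch 1.2.2.2.1 (add !p):
                    × closes — contains both p and !p.
                  branch 1.2.2.2.2 (add !t):
                    × closes — contains both t and !t.
  branch 2 (add ((!r || u) || (s == p))):
    (!q == (p -> !t)): β-rule — branch into !q, (p -> !t)  //  !!q, !(p -> !t).
      branch 2.1 (add !q, (p -> !t)):
        !(s == p): β-rule — branch into s, !p  //  !s, p.
          branch 2.1.1 (add s, !p):
            ((!r || u) || (s == p)): β-rule — branch into (!r || u)  //  (s == p).
              branch 2.1.1.1 (add (!r || u)):
                (p -> !t): β-rule — branch into !p  //  !t.
                  branch 2.1.1.1.1 (add !p):
                    (!r || u): β-rule — branch into !r  //  u.
                      branch 2.1.1.1.1.1 (add !r):
                        × closes — contains both r and !r.
                      branch 2.1.1.1.1.2 (add u):
                        × closes — contains both u and !u.
                  branch 2.1.1.1.2 (add !t):
                    (!r || u): β-rule — branch into !r  //  u.
                      branch 2.1.1.1.2.1 (add !r):
                        × closes — contains both r and !r.
                      branch 2.1.1.1.2.2 (add u):
                        × closes — contains both u and !u.
              branch 2.1.1.2 (add (s == p)):
                (p -> !t): β-rule — branch into !p  //  !t.
                  branch 2.1.1.2.1 (add !p):
                    (s == p): β-rule — branch into s, p  //  !s, !p.
                      branch 2.1.1.2.1.1 (add s, p):
                        × closes — contains both p and !p.
                      branch 2.1.1.2.1.2 (add !s, !p):
                        × closes — contains both s and !s.
                  branch 2.1.1.2.2 (add !t):
                    (s == p): β-rule — branch into s, p  //  !s, !p.
                      branch 2.1.1.2.2.1 (add s, p):
                        × closes — contains both p and !p.
                      branch 2.1.1.2.2.2 (add !s, !p):
                        × closes — contains both s and !s.
          branch 2.1.2 (add !s, p):
            ((!r || u) || (s == p)): β-rule — branch into (!r || u)  //  (s == p).
              branch 2.1.2.1 (add (!r || u)):
                (p -> !t): β-rule — branch into !p  //  !t.
                  branch 2.1.2.1.1 (add !p):
                    × closes — contains both p and !p.
                  branch 2.1.2.1.2 (add !t):
                    (!r || u): β-rule — branch into !r  //  u.
                      branch 2.1.2.1.2.1 (add !r):
                        × closes — contains both r and !r.
                      branch 2.1.2.1.2.2 (add u):
                        × closes — contains both u and !u.
              branch 2.1.2.2 (add (s == p)):
                (p -> !t): β-rule — branch into !p  //  !t.
                  branch 2.1.2.2.1 (add !p):
                    × closes — contains both p and !p.
                  branch 2.1.2.2.2 (add !t):
                    (s == p): β-rule — branch into s, p  //  !s, !p.
                      branch 2.1.2.2.2.1 (add s, p):
                        × closes — contains both s and !s.
                      branch 2.1.2.2.2.2 (add !s, !p):
                        × closes — contains both p and !p.
      branch 2.2 (add !!q, !(p -> !t)):
        !(p -> !t): α-rule — add p, !!t.
        !(s == p): β-rule — branch into s, !p  //  !s, p.
          branch 2.2.1 (add s, !p):
            × closes — contains both p and !p.
          branch 2.2.2 (add !s, p):
            ((!r || u) || (s == p)): β-rule — branch into (!r || u)  //  (s == p).
              branch 2.2.2.1 (add (!r || u)):
                (!r || u): β-rule — branch into !r  //  u.
                  branch 2.2.2.1.1 (add !r):
                    × closes — contains both r and !r.
                  branch 2.2.2.1.2 (add u):
                    × closes — contains both u and !u.
              branch 2.2.2.2 (add (s == p)):
                (s == p): β-rule — branch into s, p  //  !s, !p.
                  branch 2.2.2.2.1 (add s, p):
                    × closes — contains both s and !s.
                  branch 2.2.2.2.2 (add !s, !p):
                    × closes — contains both p and !p.
All 28 branches close.
Every branch closed; the formula is unsatisfiable.

Unsatisfiable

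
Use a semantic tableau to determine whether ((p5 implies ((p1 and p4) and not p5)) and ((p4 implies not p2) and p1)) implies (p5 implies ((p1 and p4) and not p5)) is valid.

Assume the negation and expand:
Initial set: {not (((p5 implies ((p1 and p4) and not p5)) and ((p4 implies not p2) and p1)) implies (p5 implies ((p1 and p4) and not p5)))}.
not (((p5 implies ((p1 and p4) and not p5)) and ((p4 implies not p2) and p1)) implies (p5 implies ((p1 and p4) and not p5))): α-rule — add ((p5 implies ((p1 and p4) and not p5)) and ((p4 implies not p2) and p1)), not (p5 implies ((p1 and p4) and not p5)).
((p5 implies ((p1 and p4) and not p5)) and ((p4 implies not p2) and p1)): α-rule — add (p5 implies ((p1 and p4) and not p5)), ((p4 implies not p2) and p1).
not (p5 implies ((p1 and p4) and not p5)): α-rule — add p5, not ((p1 and p4) and not p5).
((p4 implies not p2) and p1): α-rule — add (p4 implies not p2), p1.
(p5 implies ((p1 and p4) and not p5)): β-rule — branch into not p5  //  ((p1 and p4) and not p5).
  branch 1 (add not p5):
    × closes — contains both p5 and not p5.
  branch 2 (add ((p1 and p4) and not p5)):
    ((p1 and p4) and not p5): α-rule — add (p1 and p4), not p5.
    × closes — contains both p5 and not p5.
All 2 branches close.
Every branch closed, so the negation is unsatisfiable and the formula is valid.

Valid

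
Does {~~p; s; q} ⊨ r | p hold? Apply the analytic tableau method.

Yes

Initial set: {~~p; s; q; ~(r | p)}.
~~p: drop double negation, giving p.
~(r | p): α-rule — add ~r, ~p.
× closes — contains both p and ~p.
All 1 branch closes.
Every branch closed, so the premises entail the conclusion.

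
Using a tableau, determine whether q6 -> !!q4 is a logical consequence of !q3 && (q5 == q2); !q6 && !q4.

Yes

Initial set: {(!q3 && (q5 == q2)); (!q6 && !q4); !(q6 -> !!q4)}.
(!q3 && (q5 == q2)): α-rule — add !q3, (q5 == q2).
(!q6 && !q4): α-rule — add !q6, !q4.
!(q6 -> !!q4): α-rule — add q6, !!!q4.
× closes — contains both q6 and !q6.
All 1 branch closes.
Every branch closed, so the premises entail the conclusion.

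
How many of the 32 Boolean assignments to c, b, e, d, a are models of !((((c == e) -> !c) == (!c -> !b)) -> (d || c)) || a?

Initial set: {(!((((c == e) -> !c) == (!c -> !b)) -> (d || c)) || a)}.
(!((((c == e) -> !c) == (!c -> !b)) -> (d || c)) || a): β-rule — branch into !((((c == e) -> !c) == (!c -> !b)) -> (d || c))  //  a.
  branch 1 (add !((((c == e) -> !c) == (!c -> !b)) -> (d || c))):
    !((((c == e) -> !c) == (!c -> !b)) -> (d || c)): α-rule — add (((c == e) -> !c) == (!c -> !b)), !(d || c).
    !(d || c): α-rule — add !d, !c.
    (((c == e) -> !c) == (!c -> !b)): β-rule — branch into ((c == e) -> !c), (!c -> !b)  //  !((c == e) -> !c), !(!c -> !b).
      branch 1.1 (add ((c == e) -> !c), (!c -> !b)):
        ((c == e) -> !c): β-rule — branch into !(c == e)  //  !c.
          branch 1.1.1 (add !(c == e)):
            (!c -> !b): β-rule — branch into !!c  //  !b.
              branch 1.1.1.1 (add !!c):
                × closes — contains both c and !c.
              branch 1.1.1.2 (add !b):
                !(c == e): β-rule — branch into c, !e  //  !c, e.
                  branch 1.1.1.2.1 (add c, !e):
                    × closes — contains both c and !c.
                  branch 1.1.1.2.2 (add !c, e):
                    ○ open, literals {b=F, c=F, d=F, e=T}.
          branch 1.1.2 (add !c):
            (!c -> !b): β-rule — branch into !!c  //  !b.
              branch 1.1.2.1 (add !!c):
                × closes — contains both c and !c.
              branch 1.1.2.2 (add !b):
                ○ open, literals {b=F, c=F, d=F}.
      branch 1.2 (add !((c == e) -> !c), !(!c -> !b)):
        !((c == e) -> !c): α-rule — add (c == e), !!c.
        × closes — contains both c and !c.
  branch 2 (add a):
    ○ open, literals {a=T}.
4 branches closed, 3 open.
Each open branch fixes some atoms; the unmentioned ones are free. Counting distinct full assignments: branch {b=F, c=F, d=F, e=T} (a) contributes 2 new; branch {b=F, c=F, d=F} (e, a) contributes 2 new; branch {a=T} (c, b, e, d) contributes 14 new. Total: 18.

18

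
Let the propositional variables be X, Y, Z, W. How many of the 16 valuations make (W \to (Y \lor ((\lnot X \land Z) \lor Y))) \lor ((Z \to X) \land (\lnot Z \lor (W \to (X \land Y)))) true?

Initial set: {T ((W \to (Y \lor ((\lnot X \land Z) \lor Y))) \lor ((Z \to X) \land (\lnot Z \lor (W \to (X \land Y)))))}.
T ((W \to (Y \lor ((\lnot X \land Z) \lor Y))) \lor ((Z \to X) \land (\lnot Z \lor (W \to (X \land Y))))): β-rule — branch into T (W \to (Y \lor ((\lnot X \land Z) \lor Y)))  //  T ((Z \to X) \land (\lnot Z \lor (W \to (X \land Y)))).
  branch 1 (add T (W \to (Y \lor ((\lnot X \land Z) \lor Y)))):
    T (W \to (Y \lor ((\lnot X \land Z) \lor Y))): β-rule — branch into F W  //  T (Y \lor ((\lnot X \land Z) \lor Y)).
      branch 1.1 (add F W):
        ○ open, literals {W=false}.
      branch 1.2 (add T (Y \lor ((\lnot X \land Z) \lor Y))):
        T (Y \lor ((\lnot X \land Z) \lor Y)): β-rule — branch into T Y  //  T ((\lnot X \land Z) \lor Y).
          branch 1.2.1 (add T Y):
            ○ open, literals {Y=true}.
          branch 1.2.2 (add T ((\lnot X \land Z) \lor Y)):
            T ((\lnot X \land Z) \lor Y): β-rule — branch into T (\lnot X \land Z)  //  T Y.
              branch 1.2.2.1 (add T (\lnot X \land Z)):
                T (\lnot X \land Z): α-rule — add T \lnot X, T Z.
                ○ open, literals {X=false, Z=true}.
              branch 1.2.2.2 (add T Y):
                ○ open, literals {Y=true}.
  branch 2 (add T ((Z \to X) \land (\lnot Z \lor (W \to (X \land Y))))):
    T ((Z \to X) \land (\lnot Z \lor (W \to (X \land Y)))): α-rule — add T (Z \to X), T (\lnot Z \lor (W \to (X \land Y))).
    T (Z \to X): β-rule — branch into F Z  //  T X.
      branch 2.1 (add F Z):
        T (\lnot Z \lor (W \to (X \land Y))): β-rule — branch into T \lnot Z  //  T (W \to (X \land Y)).
          branch 2.1.1 (add T \lnot Z):
            ○ open, literals {Z=false}.
          branch 2.1.2 (add T (W \to (X \land Y))):
            T (W \to (X \land Y)): β-rule — branch into F W  //  T (X \land Y).
              branch 2.1.2.1 (add F W):
                ○ open, literals {W=false, Z=false}.
              branch 2.1.2.2 (add T (X \land Y)):
                T (X \land Y): α-rule — add T X, T Y.
                ○ open, literals {X=true, Y=true, Z=false}.
      branch 2.2 (add T X):
        T (\lnot Z \lor (W \to (X \land Y))): β-rule — branch into T \lnot Z  //  T (W \to (X \land Y)).
          branch 2.2.1 (add T \lnot Z):
            ○ open, literals {X=true, Z=false}.
          branch 2.2.2 (add T (W \to (X \land Y))):
            T (W \to (X \land Y)): β-rule — branch into F W  //  T (X \land Y).
              branch 2.2.2.1 (add F W):
                ○ open, literals {W=false, X=true}.
              branch 2.2.2.2 (add T (X \land Y)):
                T (X \land Y): α-rule — add T X, T Y.
                ○ open, literals {X=true, Y=true}.
0 branches closed, 10 open.
Each open branch fixes some atoms; the unmentioned ones are free. Counting distinct full assignments: branch {W=false} (X, Y, Z) contributes 8 new; branch {Y=true} (X, Z, W) contributes 4 new; branch {X=false, Z=true} (Y, W) contributes 1 new; branch {Y=true} (X, Z, W) contributes 0 new; branch {Z=false} (X, Y, W) contributes 2 new; branch {W=false, Z=false} (X, Y) contributes 0 new; branch {X=true, Y=true, Z=false} (W) contributes 0 new; branch {X=true, Z=false} (Y, W) contributes 0 new; branch {W=false, X=true} (Y, Z) contributes 0 new; branch {X=true, Y=true} (Z, W) contributes 0 new. Total: 15.

15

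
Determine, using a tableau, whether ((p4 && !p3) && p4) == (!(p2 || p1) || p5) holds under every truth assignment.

Assume the negation and expand:
Initial set: {!(((p4 && !p3) && p4) == (!(p2 || p1) || p5))}.
!(((p4 && !p3) && p4) == (!(p2 || p1) || p5)): β-rule — branch into ((p4 && !p3) && p4), !(!(p2 || p1) || p5)  //  !((p4 && !p3) && p4), (!(p2 || p1) || p5).
  branch 1 (add ((p4 && !p3) && p4), !(!(p2 || p1) || p5)):
    ((p4 && !p3) && p4): α-rule — add (p4 && !p3), p4.
    !(!(p2 || p1) || p5): α-rule — add !!(p2 || p1), !p5.
    (p4 && !p3): α-rule — add p4, !p3.
    !!(p2 || p1): β-rule — branch into p2  //  p1.
      branch 1.1 (add p2):
        ○ open, literals {p2=T, p3=F, p4=T, p5=F}.
      branch 1.2 (add p1):
        ○ open, literals {p1=T, p3=F, p4=T, p5=F}.
  branch 2 (add !((p4 && !p3) && p4), (!(p2 || p1) || p5)):
    !((p4 && !p3) && p4): β-rule — branch into !(p4 && !p3)  //  !p4.
      branch 2.1 (add !(p4 && !p3)):
        (!(p2 || p1) || p5): β-rule — branch into !(p2 || p1)  //  p5.
          branch 2.1.1 (add !(p2 || p1)):
            !(p2 || p1): α-rule — add !p2, !p1.
            !(p4 && !p3): β-rule — branch into !p4  //  !!p3.
              branch 2.1.1.1 (add !p4):
                ○ open, literals {p1=F, p2=F, p4=F}.
              branch 2.1.1.2 (add !!p3):
                ○ open, literals {p1=F, p2=F, p3=T}.
          branch 2.1.2 (add p5):
            !(p4 && !p3): β-rule — branch into !p4  //  !!p3.
              branch 2.1.2.1 (add !p4):
                ○ open, literals {p4=F, p5=T}.
              branch 2.1.2.2 (add !!p3):
                ○ open, literals {p3=T, p5=T}.
      branch 2.2 (add !p4):
        (!(p2 || p1) || p5): β-rule — branch into !(p2 || p1)  //  p5.
          branch 2.2.1 (add !(p2 || p1)):
            !(p2 || p1): α-rule — add !p2, !p1.
            ○ open, literals {p1=F, p2=F, p4=F}.
          branch 2.2.2 (add p5):
            ○ open, literals {p4=F, p5=T}.
0 branches closed, 8 open.
An open branch gives a countermodel: p2=T, p3=F, p4=T, p5=F (unmentioned atoms arbitrary); under it the original formula is false.

Not valid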